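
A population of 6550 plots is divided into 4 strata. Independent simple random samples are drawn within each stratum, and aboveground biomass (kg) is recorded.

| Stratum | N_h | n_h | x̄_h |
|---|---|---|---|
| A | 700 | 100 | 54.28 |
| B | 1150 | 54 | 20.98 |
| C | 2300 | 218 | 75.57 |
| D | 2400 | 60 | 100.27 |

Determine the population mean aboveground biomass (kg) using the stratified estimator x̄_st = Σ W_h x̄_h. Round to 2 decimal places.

N = Σ N_h = 6550. Stratum weights W_h = N_h/N.
x̄_st = (700·54.28 + 1150·20.98 + 2300·75.57 + 2400·100.27) / 6550 = 72.7606

x̄_st ≈ 72.76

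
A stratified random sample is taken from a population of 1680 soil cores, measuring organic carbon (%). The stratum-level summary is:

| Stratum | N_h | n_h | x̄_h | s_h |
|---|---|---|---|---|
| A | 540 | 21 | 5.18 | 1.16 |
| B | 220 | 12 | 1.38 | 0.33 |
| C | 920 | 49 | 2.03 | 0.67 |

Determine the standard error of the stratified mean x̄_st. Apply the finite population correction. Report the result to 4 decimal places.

SE(x̄_st) ≈ 0.0955

V̂(x̄_st) = Σ W_h² (1 − n_h/N_h) s_h²/n_h, with W_h = N_h/N and N = 1680:
  stratum A: (540/1680)²·(1 − 21/540)·1.16²/21 = 0.00636267
  stratum B: (220/1680)²·(1 − 12/220)·0.33²/12 = 0.000147134
  stratum C: (920/1680)²·(1 − 49/920)·0.67²/49 = 0.002601
V̂(x̄_st) = 0.00911081
SE(x̄_st) = √0.00911081 = 0.0954505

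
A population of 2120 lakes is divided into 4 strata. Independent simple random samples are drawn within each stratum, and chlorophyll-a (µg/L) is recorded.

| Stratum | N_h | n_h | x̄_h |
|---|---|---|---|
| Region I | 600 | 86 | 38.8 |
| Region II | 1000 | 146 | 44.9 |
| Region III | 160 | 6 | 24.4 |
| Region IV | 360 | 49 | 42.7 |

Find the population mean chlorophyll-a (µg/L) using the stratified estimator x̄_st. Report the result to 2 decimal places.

x̄_st ≈ 41.25

N = Σ N_h = 2120. Stratum weights W_h = N_h/N.
x̄_st = (600·38.8 + 1000·44.9 + 160·24.4 + 360·42.7) / 2120 = 41.2528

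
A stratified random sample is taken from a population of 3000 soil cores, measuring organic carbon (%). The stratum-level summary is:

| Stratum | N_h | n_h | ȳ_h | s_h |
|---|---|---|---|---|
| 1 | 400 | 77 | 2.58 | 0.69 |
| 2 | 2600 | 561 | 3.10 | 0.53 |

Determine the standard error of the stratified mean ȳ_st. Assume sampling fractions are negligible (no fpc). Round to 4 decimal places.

SE(ȳ_st) ≈ 0.0220

V̂(ȳ_st) = Σ W_h² s_h²/n_h, with W_h = N_h/N and N = 3000:
  stratum 1: (400/3000)²·0.69²/77 = 0.000109922
  stratum 2: (2600/3000)²·0.53²/561 = 0.000376091
V̂(ȳ_st) = 0.000486013
SE(ȳ_st) = √0.000486013 = 0.0220457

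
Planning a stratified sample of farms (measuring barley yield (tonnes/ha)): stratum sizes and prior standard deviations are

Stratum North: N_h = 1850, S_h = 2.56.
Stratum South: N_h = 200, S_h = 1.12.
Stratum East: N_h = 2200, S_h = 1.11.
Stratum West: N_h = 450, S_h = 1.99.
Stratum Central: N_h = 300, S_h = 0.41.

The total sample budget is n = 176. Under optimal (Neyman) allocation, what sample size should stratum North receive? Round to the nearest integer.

Neyman allocation: n_h = n · N_h S_h / Σ N_i S_i, with n = 176.
  stratum North: N_h·S_h = 1850·2.56 = 4736.00
  stratum South: N_h·S_h = 200·1.12 = 224.00
  stratum East: N_h·S_h = 2200·1.11 = 2442.00
  stratum West: N_h·S_h = 450·1.99 = 895.50
  stratum Central: N_h·S_h = 300·0.41 = 123.00
Σ N_h S_h = 8420.50
n for stratum North = 176·4736.00/8420.50 = 98.989 → 99

99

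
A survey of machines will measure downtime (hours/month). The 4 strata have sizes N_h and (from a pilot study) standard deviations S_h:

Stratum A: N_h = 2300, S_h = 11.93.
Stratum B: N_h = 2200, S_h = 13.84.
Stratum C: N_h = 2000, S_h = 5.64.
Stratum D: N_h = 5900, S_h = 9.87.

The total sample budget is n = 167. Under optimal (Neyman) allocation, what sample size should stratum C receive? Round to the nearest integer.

Neyman allocation: n_h = n · N_h S_h / Σ N_i S_i, with n = 167.
  stratum A: N_h·S_h = 2300·11.93 = 27439.00
  stratum B: N_h·S_h = 2200·13.84 = 30448.00
  stratum C: N_h·S_h = 2000·5.64 = 11280.00
  stratum D: N_h·S_h = 5900·9.87 = 58233.00
Σ N_h S_h = 127400.00
n for stratum C = 167·11280.00/127400.00 = 14.786 → 15

15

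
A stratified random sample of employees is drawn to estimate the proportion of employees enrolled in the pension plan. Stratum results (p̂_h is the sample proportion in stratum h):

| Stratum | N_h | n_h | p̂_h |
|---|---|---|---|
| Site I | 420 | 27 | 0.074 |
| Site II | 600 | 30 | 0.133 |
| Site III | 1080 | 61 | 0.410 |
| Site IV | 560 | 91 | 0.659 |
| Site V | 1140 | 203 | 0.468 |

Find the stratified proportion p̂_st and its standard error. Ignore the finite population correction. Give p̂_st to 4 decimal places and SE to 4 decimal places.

N = 3800; stratum weights W_h = N_h/N.
p̂_st = Σ W_h p̂_h = (420·0.074 + 600·0.133 + 1080·0.410 + 560·0.659 + 1140·0.468)/3800 = 0.38322
V̂(p̂_st) = Σ W_h² p̂_h(1−p̂_h)/(n_h−1):
  stratum Site I: (420/3800)²·0.074·0.926/26 = 3.21959e-05
  stratum Site II: (600/3800)²·0.133·0.867/29 = 9.91307e-05
  stratum Site III: (1080/3800)²·0.410·0.590/60 = 0.00032566
  stratum Site IV: (560/3800)²·0.659·0.341/90 = 5.42258e-05
  stratum Site V: (1140/3800)²·0.468·0.532/202 = 0.00011093
V̂(p̂_st) = 0.000622143; SE = √V̂ = 0.0249428

p̂_st ≈ 0.3832, SE ≈ 0.0249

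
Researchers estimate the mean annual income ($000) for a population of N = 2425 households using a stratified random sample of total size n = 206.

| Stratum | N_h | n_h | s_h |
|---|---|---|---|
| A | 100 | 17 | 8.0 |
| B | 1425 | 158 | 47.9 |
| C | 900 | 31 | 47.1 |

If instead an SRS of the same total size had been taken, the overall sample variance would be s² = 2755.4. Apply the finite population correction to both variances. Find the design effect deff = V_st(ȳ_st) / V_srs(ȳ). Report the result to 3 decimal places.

V̂(ȳ_st) = Σ W_h² (1 − n_h/N_h) s_h²/n_h, with W_h = N_h/N and N = 2425:
  stratum A: (100/2425)²·(1 − 17/100)·8.0²/17 = 0.00531356
  stratum B: (1425/2425)²·(1 − 158/1425)·47.9²/158 = 4.45843
  stratum C: (900/2425)²·(1 − 31/900)·47.1²/31 = 9.51741
V_st = 13.9812
V_srs = (1 − 206/2425)·2755.4/206 = 12.2395
deff = V_st / V_srs = 13.9812/12.2395 = 1.1423

deff ≈ 1.142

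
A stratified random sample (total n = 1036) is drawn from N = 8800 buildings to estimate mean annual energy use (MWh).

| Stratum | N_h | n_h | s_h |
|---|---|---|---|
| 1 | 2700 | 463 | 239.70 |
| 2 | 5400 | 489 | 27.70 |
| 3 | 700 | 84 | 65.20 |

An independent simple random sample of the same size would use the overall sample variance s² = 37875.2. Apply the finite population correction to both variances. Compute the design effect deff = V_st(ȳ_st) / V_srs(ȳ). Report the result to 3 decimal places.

deff ≈ 0.325

V̂(ȳ_st) = Σ W_h² (1 − n_h/N_h) s_h²/n_h, with W_h = N_h/N and N = 8800:
  stratum 1: (2700/8800)²·(1 − 463/2700)·239.70²/463 = 9.67875
  stratum 2: (5400/8800)²·(1 − 489/5400)·27.70²/489 = 0.53734
  stratum 3: (700/8800)²·(1 − 84/700)·65.20²/84 = 0.281792
V_st = 10.4979
V_srs = (1 − 1036/8800)·37875.2/1036 = 32.2551
deff = V_st / V_srs = 10.4979/32.2551 = 0.3255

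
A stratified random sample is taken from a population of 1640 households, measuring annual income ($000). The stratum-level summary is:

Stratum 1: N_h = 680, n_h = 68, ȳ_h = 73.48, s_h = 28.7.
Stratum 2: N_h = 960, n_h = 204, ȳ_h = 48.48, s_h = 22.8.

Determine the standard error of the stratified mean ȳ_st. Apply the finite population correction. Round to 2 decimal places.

V̂(ȳ_st) = Σ W_h² (1 − n_h/N_h) s_h²/n_h, with W_h = N_h/N and N = 1640:
  stratum 1: (680/1640)²·(1 − 68/680)·28.7²/68 = 1.87425
  stratum 2: (960/1640)²·(1 − 204/960)·22.8²/204 = 0.687614
V̂(ȳ_st) = 2.56186
SE(ȳ_st) = √2.56186 = 1.60058

SE(ȳ_st) ≈ 1.60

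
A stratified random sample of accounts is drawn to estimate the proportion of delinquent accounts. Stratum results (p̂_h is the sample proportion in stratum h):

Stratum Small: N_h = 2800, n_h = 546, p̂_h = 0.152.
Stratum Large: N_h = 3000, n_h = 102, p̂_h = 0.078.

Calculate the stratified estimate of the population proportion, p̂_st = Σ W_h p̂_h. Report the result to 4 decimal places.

p̂_st ≈ 0.1137

N = 5800; stratum weights W_h = N_h/N.
p̂_st = Σ W_h p̂_h = (2800·0.152 + 3000·0.078)/5800 = 0.11372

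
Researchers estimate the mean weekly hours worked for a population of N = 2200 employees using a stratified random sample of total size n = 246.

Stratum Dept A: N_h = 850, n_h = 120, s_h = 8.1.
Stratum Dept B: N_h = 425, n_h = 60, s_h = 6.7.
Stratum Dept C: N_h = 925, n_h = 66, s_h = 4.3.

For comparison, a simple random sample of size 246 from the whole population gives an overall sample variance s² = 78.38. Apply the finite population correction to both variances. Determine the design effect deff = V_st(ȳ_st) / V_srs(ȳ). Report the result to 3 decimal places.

deff ≈ 0.495

V̂(ȳ_st) = Σ W_h² (1 − n_h/N_h) s_h²/n_h, with W_h = N_h/N and N = 2200:
  stratum Dept A: (850/2200)²·(1 − 120/850)·8.1²/120 = 0.0700947
  stratum Dept B: (425/2200)²·(1 − 60/425)·6.7²/60 = 0.0239792
  stratum Dept C: (925/2200)²·(1 − 66/925)·4.3²/66 = 0.045992
V_st = 0.140066
V_srs = (1 − 246/2200)·78.38/246 = 0.282991
deff = V_st / V_srs = 0.140066/0.282991 = 0.4949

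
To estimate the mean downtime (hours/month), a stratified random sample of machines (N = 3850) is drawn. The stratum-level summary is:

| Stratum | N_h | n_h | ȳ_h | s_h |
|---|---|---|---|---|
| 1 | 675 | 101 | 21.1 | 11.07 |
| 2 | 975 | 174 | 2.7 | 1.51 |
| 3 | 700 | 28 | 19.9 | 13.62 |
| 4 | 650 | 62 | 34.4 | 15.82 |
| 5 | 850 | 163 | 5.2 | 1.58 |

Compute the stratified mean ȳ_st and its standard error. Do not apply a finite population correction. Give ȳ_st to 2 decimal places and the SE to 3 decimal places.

ȳ_st = Σ W_h ȳ_h = (675·21.1 + 975·2.7 + 700·19.9 + 650·34.4 + 850·5.2)/3850 = 14.95714
V̂(ȳ_st) = Σ W_h² s_h²/n_h, with W_h = N_h/N and N = 3850:
  stratum 1: (675/3850)²·11.07²/101 = 0.0372958
  stratum 2: (975/3850)²·1.51²/174 = 0.000840412
  stratum 3: (700/3850)²·13.62²/28 = 0.219013
  stratum 4: (650/3850)²·15.82²/62 = 0.115061
  stratum 5: (850/3850)²·1.58²/163 = 0.000746523
V̂(ȳ_st) = 0.372957
SE(ȳ_st) = √0.372957 = 0.610702

ȳ_st ≈ 14.96, SE ≈ 0.611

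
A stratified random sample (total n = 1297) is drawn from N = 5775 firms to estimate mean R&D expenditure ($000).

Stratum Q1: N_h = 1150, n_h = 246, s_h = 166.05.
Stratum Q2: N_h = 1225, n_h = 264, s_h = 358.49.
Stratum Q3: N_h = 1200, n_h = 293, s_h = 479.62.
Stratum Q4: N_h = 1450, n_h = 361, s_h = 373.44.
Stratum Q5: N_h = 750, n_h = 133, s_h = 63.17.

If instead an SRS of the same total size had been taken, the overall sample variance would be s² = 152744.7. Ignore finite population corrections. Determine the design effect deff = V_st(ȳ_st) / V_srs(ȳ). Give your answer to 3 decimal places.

V̂(ȳ_st) = Σ W_h² s_h²/n_h, with W_h = N_h/N and N = 5775:
  stratum Q1: (1150/5775)²·166.05²/246 = 4.44462
  stratum Q2: (1225/5775)²·358.49²/264 = 21.9037
  stratum Q3: (1200/5775)²·479.62²/293 = 33.8989
  stratum Q4: (1450/5775)²·373.44²/361 = 24.3538
  stratum Q5: (750/5775)²·63.17²/133 = 0.506044
V_st = 85.1071
V_srs = s²/n = 152744.7/1297 = 117.768
deff = V_st / V_srs = 85.1071/117.768 = 0.7227

deff ≈ 0.723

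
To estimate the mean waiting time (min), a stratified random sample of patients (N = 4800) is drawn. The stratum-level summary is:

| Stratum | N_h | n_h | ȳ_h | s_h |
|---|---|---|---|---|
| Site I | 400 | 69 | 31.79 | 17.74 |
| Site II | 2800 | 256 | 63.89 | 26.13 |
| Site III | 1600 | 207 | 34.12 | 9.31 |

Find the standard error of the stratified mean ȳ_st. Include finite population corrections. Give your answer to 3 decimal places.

V̂(ȳ_st) = Σ W_h² (1 − n_h/N_h) s_h²/n_h, with W_h = N_h/N and N = 4800:
  stratum Site I: (400/4800)²·(1 − 69/400)·17.74²/69 = 0.0262098
  stratum Site II: (2800/4800)²·(1 − 256/2800)·26.13²/256 = 0.824578
  stratum Site III: (1600/4800)²·(1 − 207/1600)·9.31²/207 = 0.0405058
V̂(ȳ_st) = 0.891293
SE(ȳ_st) = √0.891293 = 0.944083

SE(ȳ_st) ≈ 0.944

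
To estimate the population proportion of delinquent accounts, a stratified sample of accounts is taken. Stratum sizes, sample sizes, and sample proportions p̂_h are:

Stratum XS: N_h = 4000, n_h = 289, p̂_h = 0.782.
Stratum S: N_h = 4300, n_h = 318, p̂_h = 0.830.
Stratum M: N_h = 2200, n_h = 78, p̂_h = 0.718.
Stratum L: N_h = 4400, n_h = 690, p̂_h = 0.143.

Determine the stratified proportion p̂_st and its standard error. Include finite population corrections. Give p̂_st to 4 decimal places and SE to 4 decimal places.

p̂_st ≈ 0.5977, SE ≈ 0.0119

N = 14900; stratum weights W_h = N_h/N.
p̂_st = Σ W_h p̂_h = (4000·0.782 + 4300·0.830 + 2200·0.718 + 4400·0.143)/14900 = 0.59770
V̂(p̂_st) = Σ W_h² (1 − n_h/N_h) p̂_h(1−p̂_h)/(n_h−1):
  stratum XS: (4000/14900)²·(1 − 289/4000)·0.782·0.218/288 = 3.95776e-05
  stratum S: (4300/14900)²·(1 − 318/4300)·0.830·0.170/317 = 3.43293e-05
  stratum M: (2200/14900)²·(1 − 78/2200)·0.718·0.282/77 = 5.5294e-05
  stratum L: (4400/14900)²·(1 − 690/4400)·0.143·0.857/689 = 1.30783e-05
V̂(p̂_st) = 0.000142279; SE = √V̂ = 0.0119281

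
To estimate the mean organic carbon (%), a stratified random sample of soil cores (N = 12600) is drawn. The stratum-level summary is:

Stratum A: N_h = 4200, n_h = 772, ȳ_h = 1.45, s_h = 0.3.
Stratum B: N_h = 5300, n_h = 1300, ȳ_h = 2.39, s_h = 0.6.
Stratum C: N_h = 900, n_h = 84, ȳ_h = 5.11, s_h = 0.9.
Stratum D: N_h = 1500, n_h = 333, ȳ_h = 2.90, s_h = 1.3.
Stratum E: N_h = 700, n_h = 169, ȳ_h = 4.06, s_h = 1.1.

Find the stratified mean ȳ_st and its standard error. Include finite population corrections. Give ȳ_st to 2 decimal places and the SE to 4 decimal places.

ȳ_st = Σ W_h ȳ_h = (4200·1.45 + 5300·2.39 + 900·5.11 + 1500·2.90 + 700·4.06)/12600 = 2.42444
V̂(ȳ_st) = Σ W_h² (1 − n_h/N_h) s_h²/n_h, with W_h = N_h/N and N = 12600:
  stratum A: (4200/12600)²·(1 − 772/4200)·0.3²/772 = 1.05724e-05
  stratum B: (5300/12600)²·(1 − 1300/5300)·0.6²/1300 = 3.69789e-05
  stratum C: (900/12600)²·(1 − 84/900)·0.9²/84 = 4.46064e-05
  stratum D: (1500/12600)²·(1 − 333/1500)·1.3²/333 = 5.59582e-05
  stratum E: (700/12600)²·(1 − 169/700)·1.1²/169 = 1.67629e-05
V̂(ȳ_st) = 0.000164879
SE(ȳ_st) = √0.000164879 = 0.0128405

ȳ_st ≈ 2.42, SE ≈ 0.0128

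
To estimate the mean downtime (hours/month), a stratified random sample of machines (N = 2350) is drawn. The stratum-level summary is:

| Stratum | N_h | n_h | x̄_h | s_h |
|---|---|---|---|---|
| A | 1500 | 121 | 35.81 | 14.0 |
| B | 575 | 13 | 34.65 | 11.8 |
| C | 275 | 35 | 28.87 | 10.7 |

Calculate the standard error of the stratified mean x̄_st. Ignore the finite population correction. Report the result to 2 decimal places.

V̂(x̄_st) = Σ W_h² s_h²/n_h, with W_h = N_h/N and N = 2350:
  stratum A: (1500/2350)²·14.0²/121 = 0.65996
  stratum B: (575/2350)²·11.8²/13 = 0.64124
  stratum C: (275/2350)²·10.7²/35 = 0.044795
V̂(x̄_st) = 1.34599
SE(x̄_st) = √1.34599 = 1.16017

SE(x̄_st) ≈ 1.16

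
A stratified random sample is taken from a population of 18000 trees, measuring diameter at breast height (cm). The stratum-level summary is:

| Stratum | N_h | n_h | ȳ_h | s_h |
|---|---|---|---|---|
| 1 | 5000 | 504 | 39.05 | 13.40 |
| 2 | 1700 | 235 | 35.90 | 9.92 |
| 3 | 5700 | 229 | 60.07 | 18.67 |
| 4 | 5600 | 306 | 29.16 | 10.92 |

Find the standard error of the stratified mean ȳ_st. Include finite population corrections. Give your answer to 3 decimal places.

SE(ȳ_st) ≈ 0.458

V̂(ȳ_st) = Σ W_h² (1 − n_h/N_h) s_h²/n_h, with W_h = N_h/N and N = 18000:
  stratum 1: (5000/18000)²·(1 − 504/5000)·13.40²/504 = 0.024719
  stratum 2: (1700/18000)²·(1 − 235/1700)·9.92²/235 = 0.00321882
  stratum 3: (5700/18000)²·(1 − 229/5700)·18.67²/229 = 0.146504
  stratum 4: (5600/18000)²·(1 − 306/5600)·10.92²/306 = 0.0356575
V̂(ȳ_st) = 0.210099
SE(ȳ_st) = √0.210099 = 0.458366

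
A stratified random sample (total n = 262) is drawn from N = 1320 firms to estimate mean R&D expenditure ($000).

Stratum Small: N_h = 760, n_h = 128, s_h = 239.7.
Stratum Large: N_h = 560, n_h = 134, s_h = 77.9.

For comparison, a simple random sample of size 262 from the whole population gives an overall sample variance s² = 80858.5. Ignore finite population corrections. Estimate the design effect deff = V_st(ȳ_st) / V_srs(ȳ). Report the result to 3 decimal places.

deff ≈ 0.509

V̂(ȳ_st) = Σ W_h² s_h²/n_h, with W_h = N_h/N and N = 1320:
  stratum Small: (760/1320)²·239.7²/128 = 148.801
  stratum Large: (560/1320)²·77.9²/134 = 8.15076
V_st = 156.952
V_srs = s²/n = 80858.5/262 = 308.62
deff = V_st / V_srs = 156.952/308.62 = 0.5086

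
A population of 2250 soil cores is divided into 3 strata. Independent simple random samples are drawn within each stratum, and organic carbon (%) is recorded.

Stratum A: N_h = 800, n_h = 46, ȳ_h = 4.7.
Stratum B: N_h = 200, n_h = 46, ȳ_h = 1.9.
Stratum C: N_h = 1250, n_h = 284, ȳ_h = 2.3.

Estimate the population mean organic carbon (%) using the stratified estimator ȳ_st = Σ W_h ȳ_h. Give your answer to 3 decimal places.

N = Σ N_h = 2250. Stratum weights W_h = N_h/N.
ȳ_st = (800·4.7 + 200·1.9 + 1250·2.3) / 2250 = 3.11778

ȳ_st ≈ 3.118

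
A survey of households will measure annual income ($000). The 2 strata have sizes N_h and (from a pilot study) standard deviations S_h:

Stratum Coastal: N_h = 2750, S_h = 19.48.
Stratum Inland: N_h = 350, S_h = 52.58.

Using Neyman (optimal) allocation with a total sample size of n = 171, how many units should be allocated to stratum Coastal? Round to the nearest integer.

127

Neyman allocation: n_h = n · N_h S_h / Σ N_i S_i, with n = 171.
  stratum Coastal: N_h·S_h = 2750·19.48 = 53570.00
  stratum Inland: N_h·S_h = 350·52.58 = 18403.00
Σ N_h S_h = 71973.00
n for stratum Coastal = 171·53570.00/71973.00 = 127.276 → 127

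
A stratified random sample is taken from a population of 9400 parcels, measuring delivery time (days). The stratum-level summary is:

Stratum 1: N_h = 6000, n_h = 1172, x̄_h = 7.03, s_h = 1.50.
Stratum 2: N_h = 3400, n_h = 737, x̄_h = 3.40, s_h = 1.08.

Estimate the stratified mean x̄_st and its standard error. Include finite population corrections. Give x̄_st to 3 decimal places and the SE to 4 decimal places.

x̄_st = Σ W_h x̄_h = (6000·7.03 + 3400·3.40)/9400 = 5.71702
V̂(x̄_st) = Σ W_h² (1 − n_h/N_h) s_h²/n_h, with W_h = N_h/N and N = 9400:
  stratum 1: (6000/9400)²·(1 − 1172/6000)·1.50²/1172 = 0.000629387
  stratum 2: (3400/9400)²·(1 − 737/3400)·1.08²/737 = 0.000162171
V̂(x̄_st) = 0.000791558
SE(x̄_st) = √0.000791558 = 0.0281346

x̄_st ≈ 5.717, SE ≈ 0.0281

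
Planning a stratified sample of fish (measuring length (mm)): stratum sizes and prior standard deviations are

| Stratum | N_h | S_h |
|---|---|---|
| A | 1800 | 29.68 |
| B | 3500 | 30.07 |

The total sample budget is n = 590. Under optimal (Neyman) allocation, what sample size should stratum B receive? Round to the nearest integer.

391

Neyman allocation: n_h = n · N_h S_h / Σ N_i S_i, with n = 590.
  stratum A: N_h·S_h = 1800·29.68 = 53424.00
  stratum B: N_h·S_h = 3500·30.07 = 105245.00
Σ N_h S_h = 158669.00
n for stratum B = 590·105245.00/158669.00 = 391.346 → 391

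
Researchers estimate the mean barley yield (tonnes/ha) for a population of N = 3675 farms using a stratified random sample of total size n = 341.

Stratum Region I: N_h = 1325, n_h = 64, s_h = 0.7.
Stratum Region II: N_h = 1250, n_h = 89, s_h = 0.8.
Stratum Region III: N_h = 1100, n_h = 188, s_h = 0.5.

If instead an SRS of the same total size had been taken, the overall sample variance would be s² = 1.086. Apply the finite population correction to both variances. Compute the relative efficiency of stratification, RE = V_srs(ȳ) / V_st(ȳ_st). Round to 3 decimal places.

RE ≈ 1.589

V̂(ȳ_st) = Σ W_h² (1 − n_h/N_h) s_h²/n_h, with W_h = N_h/N and N = 3675:
  stratum Region I: (1325/3675)²·(1 − 64/1325)·0.7²/64 = 0.00094718
  stratum Region II: (1250/3675)²·(1 − 89/1250)·0.8²/89 = 0.000772712
  stratum Region III: (1100/3675)²·(1 − 188/1100)·0.5²/188 = 9.87768e-05
V_st = 0.00181867
V_srs = (1 − 341/3675)·1.086/341 = 0.00288924
Relative efficiency = V_srs / V_st = 0.00288924/0.00181867 = 1.5887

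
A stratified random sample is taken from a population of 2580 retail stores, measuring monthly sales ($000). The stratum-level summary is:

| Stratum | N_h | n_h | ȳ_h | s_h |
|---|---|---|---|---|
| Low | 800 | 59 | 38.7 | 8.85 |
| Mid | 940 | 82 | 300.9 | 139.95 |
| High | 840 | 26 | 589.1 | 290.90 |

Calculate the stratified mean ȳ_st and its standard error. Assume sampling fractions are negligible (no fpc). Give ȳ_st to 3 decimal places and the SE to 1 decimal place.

ȳ_st = Σ W_h ȳ_h = (800·38.7 + 940·300.9 + 840·589.1)/2580 = 313.43023
V̂(ȳ_st) = Σ W_h² s_h²/n_h, with W_h = N_h/N and N = 2580:
  stratum Low: (800/2580)²·8.85²/59 = 0.127637
  stratum Mid: (940/2580)²·139.95²/82 = 31.7065
  stratum High: (840/2580)²·290.90²/26 = 345.011
V̂(ȳ_st) = 376.845
SE(ȳ_st) = √376.845 = 19.4125

ȳ_st ≈ 313.430, SE ≈ 19.4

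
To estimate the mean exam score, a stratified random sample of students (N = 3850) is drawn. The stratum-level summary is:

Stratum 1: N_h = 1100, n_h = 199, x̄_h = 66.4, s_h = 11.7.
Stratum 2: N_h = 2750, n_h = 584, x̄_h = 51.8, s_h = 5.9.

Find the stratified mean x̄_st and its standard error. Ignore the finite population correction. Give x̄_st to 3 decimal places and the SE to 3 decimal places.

x̄_st ≈ 55.971, SE ≈ 0.294

x̄_st = Σ W_h x̄_h = (1100·66.4 + 2750·51.8)/3850 = 55.97143
V̂(x̄_st) = Σ W_h² s_h²/n_h, with W_h = N_h/N and N = 3850:
  stratum 1: (1100/3850)²·11.7²/199 = 0.0561542
  stratum 2: (2750/3850)²·5.9²/584 = 0.0304113
V̂(x̄_st) = 0.0865655
SE(x̄_st) = √0.0865655 = 0.29422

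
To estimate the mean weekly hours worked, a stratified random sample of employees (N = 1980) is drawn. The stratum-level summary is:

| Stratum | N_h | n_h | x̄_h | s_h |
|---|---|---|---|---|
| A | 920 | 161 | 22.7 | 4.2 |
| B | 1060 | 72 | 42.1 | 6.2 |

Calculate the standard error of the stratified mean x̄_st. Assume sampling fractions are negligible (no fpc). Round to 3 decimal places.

SE(x̄_st) ≈ 0.420

V̂(x̄_st) = Σ W_h² s_h²/n_h, with W_h = N_h/N and N = 1980:
  stratum A: (920/1980)²·4.2²/161 = 0.0236547
  stratum B: (1060/1980)²·6.2²/72 = 0.153014
V̂(x̄_st) = 0.176669
SE(x̄_st) = √0.176669 = 0.42032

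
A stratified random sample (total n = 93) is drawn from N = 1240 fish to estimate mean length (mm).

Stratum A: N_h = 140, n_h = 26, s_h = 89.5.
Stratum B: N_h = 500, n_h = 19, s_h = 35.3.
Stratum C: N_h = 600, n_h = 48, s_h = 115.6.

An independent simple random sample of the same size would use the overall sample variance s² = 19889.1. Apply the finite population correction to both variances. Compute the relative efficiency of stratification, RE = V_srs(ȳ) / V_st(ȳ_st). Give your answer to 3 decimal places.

V̂(ȳ_st) = Σ W_h² (1 − n_h/N_h) s_h²/n_h, with W_h = N_h/N and N = 1240:
  stratum A: (140/1240)²·(1 − 26/140)·89.5²/26 = 3.19788
  stratum B: (500/1240)²·(1 − 19/500)·35.3²/19 = 10.2581
  stratum C: (600/1240)²·(1 − 48/600)·115.6²/48 = 59.9683
V_st = 73.4242
V_srs = (1 − 93/1240)·19889.1/93 = 197.822
Relative efficiency = V_srs / V_st = 197.822/73.4242 = 2.6942

RE ≈ 2.694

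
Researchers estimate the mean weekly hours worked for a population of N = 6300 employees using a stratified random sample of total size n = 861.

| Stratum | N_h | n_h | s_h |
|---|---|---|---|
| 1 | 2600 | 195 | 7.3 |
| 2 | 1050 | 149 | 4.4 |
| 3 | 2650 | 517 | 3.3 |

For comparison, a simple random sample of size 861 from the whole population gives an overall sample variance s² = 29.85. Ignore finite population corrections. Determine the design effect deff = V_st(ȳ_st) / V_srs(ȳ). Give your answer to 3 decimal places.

V̂(ȳ_st) = Σ W_h² s_h²/n_h, with W_h = N_h/N and N = 6300:
  stratum 1: (2600/6300)²·7.3²/195 = 0.0465454
  stratum 2: (1050/6300)²·4.4²/149 = 0.00360925
  stratum 3: (2650/6300)²·3.3²/517 = 0.0037269
V_st = 0.0538815
V_srs = s²/n = 29.85/861 = 0.034669
deff = V_st / V_srs = 0.0538815/0.034669 = 1.5542

deff ≈ 1.554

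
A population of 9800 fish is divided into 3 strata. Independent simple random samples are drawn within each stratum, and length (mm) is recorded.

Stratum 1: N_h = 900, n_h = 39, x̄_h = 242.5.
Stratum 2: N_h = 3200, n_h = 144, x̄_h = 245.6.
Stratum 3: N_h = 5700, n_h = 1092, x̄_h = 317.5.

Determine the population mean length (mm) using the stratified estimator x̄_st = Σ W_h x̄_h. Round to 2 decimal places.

N = Σ N_h = 9800. Stratum weights W_h = N_h/N.
x̄_st = (900·242.5 + 3200·245.6 + 5700·317.5) / 9800 = 287.1347

x̄_st ≈ 287.13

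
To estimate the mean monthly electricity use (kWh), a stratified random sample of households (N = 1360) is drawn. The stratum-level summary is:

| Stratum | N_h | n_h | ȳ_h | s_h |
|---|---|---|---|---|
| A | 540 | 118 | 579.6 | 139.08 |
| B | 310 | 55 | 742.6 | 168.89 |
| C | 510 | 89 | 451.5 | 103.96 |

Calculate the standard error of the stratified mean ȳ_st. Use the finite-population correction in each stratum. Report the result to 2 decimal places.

V̂(ȳ_st) = Σ W_h² (1 − n_h/N_h) s_h²/n_h, with W_h = N_h/N and N = 1360:
  stratum A: (540/1360)²·(1 − 118/540)·139.08²/118 = 20.1965
  stratum B: (310/1360)²·(1 − 55/310)·168.89²/55 = 22.1651
  stratum C: (510/1360)²·(1 − 89/510)·103.96²/89 = 14.0967
V̂(ȳ_st) = 56.4582
SE(ȳ_st) = √56.4582 = 7.51387

SE(ȳ_st) ≈ 7.51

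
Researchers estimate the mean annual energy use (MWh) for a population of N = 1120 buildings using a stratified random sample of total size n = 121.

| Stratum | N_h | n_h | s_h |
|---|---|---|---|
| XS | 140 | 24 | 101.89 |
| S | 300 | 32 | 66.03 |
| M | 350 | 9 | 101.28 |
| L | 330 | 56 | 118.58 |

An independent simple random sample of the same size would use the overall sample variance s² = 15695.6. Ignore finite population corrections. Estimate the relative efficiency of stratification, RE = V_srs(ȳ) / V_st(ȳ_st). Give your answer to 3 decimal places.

V̂(ȳ_st) = Σ W_h² s_h²/n_h, with W_h = N_h/N and N = 1120:
  stratum XS: (140/1120)²·101.89²/24 = 6.75884
  stratum S: (300/1120)²·66.03²/32 = 9.7755
  stratum M: (350/1120)²·101.28²/9 = 111.302
  stratum L: (330/1120)²·118.58²/56 = 21.7985
V_st = 149.635
V_srs = s²/n = 15695.6/121 = 129.716
Relative efficiency = V_srs / V_st = 129.716/149.635 = 0.8669

RE ≈ 0.867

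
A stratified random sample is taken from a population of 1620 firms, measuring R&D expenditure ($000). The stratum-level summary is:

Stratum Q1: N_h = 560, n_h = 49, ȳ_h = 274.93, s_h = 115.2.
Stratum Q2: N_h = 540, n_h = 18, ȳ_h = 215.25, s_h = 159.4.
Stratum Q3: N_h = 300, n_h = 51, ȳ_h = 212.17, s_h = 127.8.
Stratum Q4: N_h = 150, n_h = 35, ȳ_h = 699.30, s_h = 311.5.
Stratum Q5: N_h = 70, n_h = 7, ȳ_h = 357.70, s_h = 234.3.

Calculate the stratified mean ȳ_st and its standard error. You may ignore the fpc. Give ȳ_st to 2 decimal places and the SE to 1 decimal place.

ȳ_st ≈ 286.28, SE ≈ 15.4

ȳ_st = Σ W_h ȳ_h = (560·274.93 + 540·215.25 + 300·212.17 + 150·699.30 + 70·357.70)/1620 = 286.28444
V̂(ȳ_st) = Σ W_h² s_h²/n_h, with W_h = N_h/N and N = 1620:
  stratum Q1: (560/1620)²·115.2²/49 = 32.3635
  stratum Q2: (540/1620)²·159.4²/18 = 156.842
  stratum Q3: (300/1620)²·127.8²/51 = 10.9826
  stratum Q4: (150/1620)²·311.5²/35 = 23.7684
  stratum Q5: (70/1620)²·234.3²/7 = 14.6424
V̂(ȳ_st) = 238.599
SE(ȳ_st) = √238.599 = 15.4466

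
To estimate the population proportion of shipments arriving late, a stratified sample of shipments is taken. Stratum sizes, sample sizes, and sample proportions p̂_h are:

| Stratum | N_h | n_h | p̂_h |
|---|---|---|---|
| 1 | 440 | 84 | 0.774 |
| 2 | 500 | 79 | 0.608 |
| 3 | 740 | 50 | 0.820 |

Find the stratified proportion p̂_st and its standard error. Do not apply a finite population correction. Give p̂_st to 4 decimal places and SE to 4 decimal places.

p̂_st ≈ 0.7449, SE ≈ 0.0316

N = 1680; stratum weights W_h = N_h/N.
p̂_st = Σ W_h p̂_h = (440·0.774 + 500·0.608 + 740·0.820)/1680 = 0.74486
V̂(p̂_st) = Σ W_h² p̂_h(1−p̂_h)/(n_h−1):
  stratum 1: (440/1680)²·0.774·0.226/83 = 0.000144563
  stratum 2: (500/1680)²·0.608·0.392/78 = 0.000270655
  stratum 3: (740/1680)²·0.820·0.180/49 = 0.000584434
V̂(p̂_st) = 0.000999652; SE = √V̂ = 0.0316173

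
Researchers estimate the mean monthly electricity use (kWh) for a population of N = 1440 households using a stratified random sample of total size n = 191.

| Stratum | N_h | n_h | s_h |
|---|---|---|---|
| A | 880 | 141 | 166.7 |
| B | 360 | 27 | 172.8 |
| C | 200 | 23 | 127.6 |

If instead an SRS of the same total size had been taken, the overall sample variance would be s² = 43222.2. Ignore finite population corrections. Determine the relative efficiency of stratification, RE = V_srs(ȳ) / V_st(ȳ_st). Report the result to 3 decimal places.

V̂(ȳ_st) = Σ W_h² s_h²/n_h, with W_h = N_h/N and N = 1440:
  stratum A: (880/1440)²·166.7²/141 = 73.6025
  stratum B: (360/1440)²·172.8²/27 = 69.12
  stratum C: (200/1440)²·127.6²/23 = 13.6555
V_st = 156.378
V_srs = s²/n = 43222.2/191 = 226.294
Relative efficiency = V_srs / V_st = 226.294/156.378 = 1.4471

RE ≈ 1.447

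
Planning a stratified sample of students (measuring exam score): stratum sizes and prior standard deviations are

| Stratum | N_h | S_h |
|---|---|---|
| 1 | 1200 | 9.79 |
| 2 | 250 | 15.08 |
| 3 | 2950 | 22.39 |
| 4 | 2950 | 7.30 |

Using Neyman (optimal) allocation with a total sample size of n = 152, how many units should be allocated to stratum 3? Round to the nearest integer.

Neyman allocation: n_h = n · N_h S_h / Σ N_i S_i, with n = 152.
  stratum 1: N_h·S_h = 1200·9.79 = 11748.00
  stratum 2: N_h·S_h = 250·15.08 = 3770.00
  stratum 3: N_h·S_h = 2950·22.39 = 66050.50
  stratum 4: N_h·S_h = 2950·7.30 = 21535.00
Σ N_h S_h = 103103.50
n for stratum 3 = 152·66050.50/103103.50 = 97.375 → 97

97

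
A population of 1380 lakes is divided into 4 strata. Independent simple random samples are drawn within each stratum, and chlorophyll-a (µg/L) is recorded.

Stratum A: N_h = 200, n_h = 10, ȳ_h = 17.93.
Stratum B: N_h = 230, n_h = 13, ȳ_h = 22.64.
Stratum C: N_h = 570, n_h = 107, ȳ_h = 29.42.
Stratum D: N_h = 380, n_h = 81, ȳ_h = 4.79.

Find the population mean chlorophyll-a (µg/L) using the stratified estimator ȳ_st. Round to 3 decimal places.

N = Σ N_h = 1380. Stratum weights W_h = N_h/N.
ȳ_st = (200·17.93 + 230·22.64 + 570·29.42 + 380·4.79) / 1380 = 19.84261

ȳ_st ≈ 19.843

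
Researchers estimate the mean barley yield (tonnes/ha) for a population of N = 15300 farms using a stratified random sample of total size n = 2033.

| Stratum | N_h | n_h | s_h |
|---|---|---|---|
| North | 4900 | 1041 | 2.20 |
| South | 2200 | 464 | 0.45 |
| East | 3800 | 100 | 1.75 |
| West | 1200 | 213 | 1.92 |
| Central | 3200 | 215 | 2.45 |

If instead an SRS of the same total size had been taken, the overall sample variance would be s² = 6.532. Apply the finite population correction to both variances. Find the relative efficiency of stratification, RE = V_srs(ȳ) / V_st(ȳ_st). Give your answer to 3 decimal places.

V̂(ȳ_st) = Σ W_h² (1 − n_h/N_h) s_h²/n_h, with W_h = N_h/N and N = 15300:
  stratum North: (4900/15300)²·(1 − 1041/4900)·2.20²/1041 = 0.000375563
  stratum South: (2200/15300)²·(1 − 464/2200)·0.45²/464 = 7.12027e-06
  stratum East: (3800/15300)²·(1 − 100/3800)·1.75²/100 = 0.00183941
  stratum West: (1200/15300)²·(1 − 213/1200)·1.92²/213 = 8.75666e-05
  stratum Central: (3200/15300)²·(1 − 215/3200)·2.45²/215 = 0.00113921
V_st = 0.00344887
V_srs = (1 − 2033/15300)·6.532/2033 = 0.00278606
Relative efficiency = V_srs / V_st = 0.00278606/0.00344887 = 0.8078

RE ≈ 0.808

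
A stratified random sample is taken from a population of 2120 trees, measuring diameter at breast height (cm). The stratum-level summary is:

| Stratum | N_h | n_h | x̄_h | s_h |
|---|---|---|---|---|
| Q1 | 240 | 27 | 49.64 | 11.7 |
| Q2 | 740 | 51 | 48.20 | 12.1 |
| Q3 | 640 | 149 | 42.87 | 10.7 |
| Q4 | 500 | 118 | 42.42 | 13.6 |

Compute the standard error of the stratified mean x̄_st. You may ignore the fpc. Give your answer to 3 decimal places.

V̂(x̄_st) = Σ W_h² s_h²/n_h, with W_h = N_h/N and N = 2120:
  stratum Q1: (240/2120)²·11.7²/27 = 0.0649769
  stratum Q2: (740/2120)²·12.1²/51 = 0.349778
  stratum Q3: (640/2120)²·10.7²/149 = 0.0700276
  stratum Q4: (500/2120)²·13.6²/118 = 0.0871895
V̂(x̄_st) = 0.571972
SE(x̄_st) = √0.571972 = 0.756288

SE(x̄_st) ≈ 0.756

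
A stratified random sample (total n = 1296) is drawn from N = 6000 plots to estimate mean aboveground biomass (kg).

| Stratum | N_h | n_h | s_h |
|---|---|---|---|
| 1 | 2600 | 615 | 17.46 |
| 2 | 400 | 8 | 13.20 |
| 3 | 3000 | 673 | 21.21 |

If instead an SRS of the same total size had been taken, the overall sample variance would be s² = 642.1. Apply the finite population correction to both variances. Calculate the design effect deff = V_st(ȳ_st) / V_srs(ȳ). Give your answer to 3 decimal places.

deff ≈ 0.761

V̂(ȳ_st) = Σ W_h² (1 − n_h/N_h) s_h²/n_h, with W_h = N_h/N and N = 6000:
  stratum 1: (2600/6000)²·(1 − 615/2600)·17.46²/615 = 0.0710632
  stratum 2: (400/6000)²·(1 − 8/400)·13.20²/8 = 0.094864
  stratum 3: (3000/6000)²·(1 − 673/3000)·21.21²/673 = 0.129623
V_st = 0.29555
V_srs = (1 − 1296/6000)·642.1/1296 = 0.388431
deff = V_st / V_srs = 0.29555/0.388431 = 0.7609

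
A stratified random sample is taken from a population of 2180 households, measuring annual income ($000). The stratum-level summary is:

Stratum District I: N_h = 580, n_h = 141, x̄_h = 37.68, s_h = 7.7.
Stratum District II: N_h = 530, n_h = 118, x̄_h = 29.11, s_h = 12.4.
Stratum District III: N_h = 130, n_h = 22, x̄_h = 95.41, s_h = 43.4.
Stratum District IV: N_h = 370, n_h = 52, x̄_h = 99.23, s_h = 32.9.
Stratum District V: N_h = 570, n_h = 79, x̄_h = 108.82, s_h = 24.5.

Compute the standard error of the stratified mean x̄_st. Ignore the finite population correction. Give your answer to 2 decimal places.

V̂(x̄_st) = Σ W_h² s_h²/n_h, with W_h = N_h/N and N = 2180:
  stratum District I: (580/2180)²·7.7²/141 = 0.029765
  stratum District II: (530/2180)²·12.4²/118 = 0.0770194
  stratum District III: (130/2180)²·43.4²/22 = 0.30446
  stratum District IV: (370/2180)²·32.9²/52 = 0.599624
  stratum District V: (570/2180)²·24.5²/79 = 0.519448
V̂(x̄_st) = 1.53032
SE(x̄_st) = √1.53032 = 1.23706

SE(x̄_st) ≈ 1.24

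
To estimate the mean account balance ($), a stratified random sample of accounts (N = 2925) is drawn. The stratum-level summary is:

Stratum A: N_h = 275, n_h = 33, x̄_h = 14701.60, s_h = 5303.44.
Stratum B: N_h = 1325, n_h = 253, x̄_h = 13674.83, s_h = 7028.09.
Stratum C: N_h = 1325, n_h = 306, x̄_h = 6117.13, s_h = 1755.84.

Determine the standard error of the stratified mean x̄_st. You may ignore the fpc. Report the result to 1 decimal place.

SE(x̄_st) ≈ 222.9

V̂(x̄_st) = Σ W_h² s_h²/n_h, with W_h = N_h/N and N = 2925:
  stratum A: (275/2925)²·5303.44²/33 = 7533.82
  stratum B: (1325/2925)²·7028.09²/253 = 40062.1
  stratum C: (1325/2925)²·1755.84²/306 = 2067.42
V̂(x̄_st) = 49663.4
SE(x̄_st) = √49663.4 = 222.853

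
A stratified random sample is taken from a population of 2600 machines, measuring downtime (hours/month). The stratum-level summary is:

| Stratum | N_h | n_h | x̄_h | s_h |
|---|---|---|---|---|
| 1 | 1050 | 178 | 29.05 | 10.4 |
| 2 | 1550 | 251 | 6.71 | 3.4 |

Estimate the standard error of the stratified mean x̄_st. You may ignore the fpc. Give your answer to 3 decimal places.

V̂(x̄_st) = Σ W_h² s_h²/n_h, with W_h = N_h/N and N = 2600:
  stratum 1: (1050/2600)²·10.4²/178 = 0.0991011
  stratum 2: (1550/2600)²·3.4²/251 = 0.0163682
V̂(x̄_st) = 0.115469
SE(x̄_st) = √0.115469 = 0.339808

SE(x̄_st) ≈ 0.340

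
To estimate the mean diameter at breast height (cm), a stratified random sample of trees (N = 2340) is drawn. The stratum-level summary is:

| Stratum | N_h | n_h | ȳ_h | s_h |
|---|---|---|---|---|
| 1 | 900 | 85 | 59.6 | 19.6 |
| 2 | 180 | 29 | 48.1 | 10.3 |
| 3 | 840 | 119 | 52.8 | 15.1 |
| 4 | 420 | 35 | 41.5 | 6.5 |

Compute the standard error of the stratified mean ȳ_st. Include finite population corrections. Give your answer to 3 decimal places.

V̂(ȳ_st) = Σ W_h² (1 − n_h/N_h) s_h²/n_h, with W_h = N_h/N and N = 2340:
  stratum 1: (900/2340)²·(1 − 85/900)·19.6²/85 = 0.605427
  stratum 2: (180/2340)²·(1 − 29/180)·10.3²/29 = 0.0181591
  stratum 3: (840/2340)²·(1 − 119/840)·15.1²/119 = 0.211929
  stratum 4: (420/2340)²·(1 − 35/420)·6.5²/35 = 0.0356481
V̂(ȳ_st) = 0.871163
SE(ȳ_st) = √0.871163 = 0.933361

SE(ȳ_st) ≈ 0.933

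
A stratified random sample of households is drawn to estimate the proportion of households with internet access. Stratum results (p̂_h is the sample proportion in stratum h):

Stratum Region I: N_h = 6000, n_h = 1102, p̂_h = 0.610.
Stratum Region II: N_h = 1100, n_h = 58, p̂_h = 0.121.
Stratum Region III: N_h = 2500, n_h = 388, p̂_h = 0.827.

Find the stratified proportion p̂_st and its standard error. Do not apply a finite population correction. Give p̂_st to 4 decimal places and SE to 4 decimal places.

N = 9600; stratum weights W_h = N_h/N.
p̂_st = Σ W_h p̂_h = (6000·0.610 + 1100·0.121 + 2500·0.827)/9600 = 0.61048
V̂(p̂_st) = Σ W_h² p̂_h(1−p̂_h)/(n_h−1):
  stratum Region I: (6000/9600)²·0.610·0.390/1101 = 8.44048e-05
  stratum Region II: (1100/9600)²·0.121·0.879/57 = 2.44987e-05
  stratum Region III: (2500/9600)²·0.827·0.173/387 = 2.50714e-05
V̂(p̂_st) = 0.000133975; SE = √V̂ = 0.0115748

p̂_st ≈ 0.6105, SE ≈ 0.0116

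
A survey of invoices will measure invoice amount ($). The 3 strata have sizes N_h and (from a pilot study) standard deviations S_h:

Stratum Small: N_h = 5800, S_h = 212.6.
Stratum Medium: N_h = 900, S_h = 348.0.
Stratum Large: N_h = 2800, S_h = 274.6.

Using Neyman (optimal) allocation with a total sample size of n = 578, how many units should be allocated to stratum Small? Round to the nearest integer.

Neyman allocation: n_h = n · N_h S_h / Σ N_i S_i, with n = 578.
  stratum Small: N_h·S_h = 5800·212.6 = 1233080.00
  stratum Medium: N_h·S_h = 900·348.0 = 313200.00
  stratum Large: N_h·S_h = 2800·274.6 = 768880.00
Σ N_h S_h = 2315160.00
n for stratum Small = 578·1233080.00/2315160.00 = 307.849 → 308

308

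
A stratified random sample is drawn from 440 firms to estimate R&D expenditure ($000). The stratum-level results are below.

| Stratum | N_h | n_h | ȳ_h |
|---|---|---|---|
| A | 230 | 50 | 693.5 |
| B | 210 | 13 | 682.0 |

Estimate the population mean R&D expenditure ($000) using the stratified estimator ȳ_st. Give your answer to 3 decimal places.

N = Σ N_h = 440. Stratum weights W_h = N_h/N.
ȳ_st = (230·693.5 + 210·682.0) / 440 = 688.01136

ȳ_st ≈ 688.011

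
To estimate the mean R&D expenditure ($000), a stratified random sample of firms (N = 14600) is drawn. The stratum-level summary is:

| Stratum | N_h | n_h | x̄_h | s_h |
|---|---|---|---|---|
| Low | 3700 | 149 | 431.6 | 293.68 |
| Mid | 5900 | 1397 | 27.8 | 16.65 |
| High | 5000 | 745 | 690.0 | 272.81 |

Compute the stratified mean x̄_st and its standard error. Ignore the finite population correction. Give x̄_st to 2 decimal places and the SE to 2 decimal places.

x̄_st = Σ W_h x̄_h = (3700·431.6 + 5900·27.8 + 5000·690.0)/14600 = 356.91370
V̂(x̄_st) = Σ W_h² s_h²/n_h, with W_h = N_h/N and N = 14600:
  stratum Low: (3700/14600)²·293.68²/149 = 37.1758
  stratum Mid: (5900/14600)²·16.65²/1397 = 0.0324064
  stratum High: (5000/14600)²·272.81²/745 = 11.7165
V̂(x̄_st) = 48.9247
SE(x̄_st) = √48.9247 = 6.99462

x̄_st ≈ 356.91, SE ≈ 6.99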